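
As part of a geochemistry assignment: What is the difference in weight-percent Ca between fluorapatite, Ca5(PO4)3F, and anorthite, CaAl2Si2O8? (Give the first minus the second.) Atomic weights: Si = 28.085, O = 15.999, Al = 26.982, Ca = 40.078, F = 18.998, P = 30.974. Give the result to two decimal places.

25.33 percentage points

M(Ca5(PO4)3F) = 504.298 g/mol, so wt% Ca = 200.390/504.298 × 100 = 39.74%.
M(CaAl2Si2O8) = 278.204 g/mol, so wt% Ca = 40.078/278.204 × 100 = 14.41%.
39.74 − 14.41 = 25.33 pp.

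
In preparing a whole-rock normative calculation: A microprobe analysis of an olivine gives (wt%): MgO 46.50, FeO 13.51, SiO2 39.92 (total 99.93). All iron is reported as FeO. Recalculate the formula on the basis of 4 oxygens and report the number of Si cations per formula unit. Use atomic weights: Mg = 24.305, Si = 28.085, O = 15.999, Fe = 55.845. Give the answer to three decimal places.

0.995 Si apfu

46.50 wt% MgO ÷ 40.304 g/mol = 1.15373 mol, giving 1.15373 Mg and 1.15373 O.
13.51 wt% FeO ÷ 71.844 g/mol = 0.18805 mol, giving 0.18805 Fe and 0.18805 O.
39.92 wt% SiO2 ÷ 60.083 g/mol = 0.66441 mol, giving 0.66441 Si and 1.32882 O.
Oxygen sums to 2.67060; scaling by 4/2.67060 = 1.49779 puts the formula on 4 O.
Si: 0.66441 × 1.49779 = 0.995 atoms per formula unit.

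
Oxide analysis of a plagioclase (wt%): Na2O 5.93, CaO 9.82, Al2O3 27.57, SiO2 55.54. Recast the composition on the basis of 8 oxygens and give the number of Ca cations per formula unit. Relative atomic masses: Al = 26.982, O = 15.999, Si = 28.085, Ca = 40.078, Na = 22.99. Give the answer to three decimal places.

0.478 Ca apfu

Na2O: 5.93/61.979 = 0.09568 mol → 0.19136 mol Na, 0.09568 mol O.
CaO: 9.82/56.077 = 0.17512 mol → 0.17512 mol Ca, 0.17512 mol O.
Al2O3: 27.57/101.961 = 0.27040 mol → 0.54080 mol Al, 0.81120 mol O.
SiO2: 55.54/60.083 = 0.92439 mol → 0.92439 mol Si, 1.84878 mol O.
Total oxygen = 2.93078 mol. Normalization factor = 8/2.93078 = 2.72965.
Ca per 8 O = 0.17512 × 2.72965 = 0.478.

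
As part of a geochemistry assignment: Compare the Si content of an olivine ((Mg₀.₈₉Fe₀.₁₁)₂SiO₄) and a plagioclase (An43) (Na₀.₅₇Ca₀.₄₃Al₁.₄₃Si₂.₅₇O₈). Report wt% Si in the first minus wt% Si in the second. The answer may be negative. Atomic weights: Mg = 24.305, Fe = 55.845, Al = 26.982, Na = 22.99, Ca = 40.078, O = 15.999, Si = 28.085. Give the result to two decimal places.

Si in (Mg₀.₈₉Fe₀.₁₁)₂SiO₄: molar mass 147.630 g/mol; 1×28.085 = 28.085 g → 19.02 wt%.
Si in Na₀.₅₇Ca₀.₄₃Al₁.₄₃Si₂.₅₇O₈: molar mass 269.093 g/mol; 2.57×28.085 = 72.178 g → 26.82 wt%.
Difference = 19.02 − 26.82 = -7.80 percentage points.

-7.80 percentage points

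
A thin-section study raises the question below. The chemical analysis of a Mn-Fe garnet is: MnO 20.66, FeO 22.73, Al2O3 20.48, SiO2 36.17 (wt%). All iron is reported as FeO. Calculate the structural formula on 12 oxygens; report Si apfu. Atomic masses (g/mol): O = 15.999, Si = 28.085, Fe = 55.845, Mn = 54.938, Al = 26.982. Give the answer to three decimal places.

2.992 Si apfu

20.66 wt% MnO ÷ 70.937 g/mol = 0.29124 mol, giving 0.29124 Mn and 0.29124 O.
22.73 wt% FeO ÷ 71.844 g/mol = 0.31638 mol, giving 0.31638 Fe and 0.31638 O.
20.48 wt% Al2O3 ÷ 101.961 g/mol = 0.20086 mol, giving 0.40172 Al and 0.60258 O.
36.17 wt% SiO2 ÷ 60.083 g/mol = 0.60200 mol, giving 0.60200 Si and 1.20400 O.
Oxygen sums to 2.41420; scaling by 12/2.41420 = 4.97059 puts the formula on 12 O.
Si: 0.60200 × 4.97059 = 2.992 atoms per formula unit.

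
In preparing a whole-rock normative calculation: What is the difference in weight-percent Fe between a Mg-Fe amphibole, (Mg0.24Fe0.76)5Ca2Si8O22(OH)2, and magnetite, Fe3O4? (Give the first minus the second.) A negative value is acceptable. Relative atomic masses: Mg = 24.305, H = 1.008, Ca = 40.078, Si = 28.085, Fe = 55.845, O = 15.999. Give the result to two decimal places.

First mineral: 212.211 g Fe in 932.205 g formula = 22.76 wt% Fe.
Second mineral: 167.535 g Fe in 231.531 g formula = 72.36 wt% Fe.
22.76% − 72.36% gives a difference of -49.60 percentage points.

-49.60 percentage points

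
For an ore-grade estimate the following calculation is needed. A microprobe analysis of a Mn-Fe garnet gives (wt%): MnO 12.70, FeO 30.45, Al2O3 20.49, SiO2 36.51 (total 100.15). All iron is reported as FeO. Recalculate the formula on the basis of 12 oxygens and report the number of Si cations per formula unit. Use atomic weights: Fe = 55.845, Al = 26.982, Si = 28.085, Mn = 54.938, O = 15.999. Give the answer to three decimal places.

3.012 Si apfu

MnO (M=70.937): mol = 0.17903; Mn = 0.17903, O = 0.17903.
FeO (M=71.844): mol = 0.42383; Fe = 0.42383, O = 0.42383.
Al2O3 (M=101.961): mol = 0.20096; Al = 0.40192, O = 0.60288.
SiO2 (M=60.083): mol = 0.60766; Si = 0.60766, O = 1.21532.
ΣO = 2.42106; factor = 12/ΣO = 4.95651.
Si apfu = 0.60766 × 4.95651 = 3.012.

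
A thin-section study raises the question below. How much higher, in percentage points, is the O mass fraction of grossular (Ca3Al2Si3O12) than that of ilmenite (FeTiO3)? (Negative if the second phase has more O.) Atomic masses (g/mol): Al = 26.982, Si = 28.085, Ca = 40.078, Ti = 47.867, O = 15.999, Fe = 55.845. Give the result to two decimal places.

10.98 percentage points

M(Ca3Al2Si3O12) = 450.441 g/mol, so wt% O = 191.988/450.441 × 100 = 42.62%.
M(FeTiO3) = 151.709 g/mol, so wt% O = 47.997/151.709 × 100 = 31.64%.
42.62 − 31.64 = 10.98 pp.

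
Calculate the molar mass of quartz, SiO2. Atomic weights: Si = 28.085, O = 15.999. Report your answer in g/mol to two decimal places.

60.08 g/mol

Si: 1 × 28.085 = 28.0850
O: 2 × 15.999 = 31.9980
Summing the contributions gives the formula mass.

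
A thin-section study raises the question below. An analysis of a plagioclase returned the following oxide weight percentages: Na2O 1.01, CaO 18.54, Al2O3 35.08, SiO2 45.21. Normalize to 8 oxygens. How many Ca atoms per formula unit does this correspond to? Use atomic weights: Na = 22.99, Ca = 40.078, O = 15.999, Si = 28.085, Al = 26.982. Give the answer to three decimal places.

Na2O: 1.01/61.979 = 0.01630 mol → 0.03260 mol Na, 0.01630 mol O.
CaO: 18.54/56.077 = 0.33062 mol → 0.33062 mol Ca, 0.33062 mol O.
Al2O3: 35.08/101.961 = 0.34405 mol → 0.68810 mol Al, 1.03215 mol O.
SiO2: 45.21/60.083 = 0.75246 mol → 0.75246 mol Si, 1.50492 mol O.
Total oxygen = 2.88399 mol. Normalization factor = 8/2.88399 = 2.77393.
Ca per 8 O = 0.33062 × 2.77393 = 0.917.

0.917 Ca apfu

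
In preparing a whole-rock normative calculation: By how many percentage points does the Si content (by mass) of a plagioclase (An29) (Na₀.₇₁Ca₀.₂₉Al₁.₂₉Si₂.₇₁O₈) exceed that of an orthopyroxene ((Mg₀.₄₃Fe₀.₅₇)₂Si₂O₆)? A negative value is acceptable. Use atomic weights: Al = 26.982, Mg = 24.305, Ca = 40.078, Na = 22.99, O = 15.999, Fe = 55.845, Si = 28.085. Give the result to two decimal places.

M(Na₀.₇₁Ca₀.₂₉Al₁.₂₉Si₂.₇₁O₈) = 266.855 g/mol, so wt% Si = 76.110/266.855 × 100 = 28.52%.
M((Mg₀.₄₃Fe₀.₅₇)₂Si₂O₆) = 236.730 g/mol, so wt% Si = 56.170/236.730 × 100 = 23.73%.
28.52 − 23.73 = 4.79 pp.

4.79 percentage points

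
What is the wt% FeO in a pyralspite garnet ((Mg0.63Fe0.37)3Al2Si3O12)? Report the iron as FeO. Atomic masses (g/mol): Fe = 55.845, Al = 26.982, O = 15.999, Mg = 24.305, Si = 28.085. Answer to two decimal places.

Molar mass of (Mg0.63Fe0.37)3Al2Si3O12 = 1.89*24.305 + 1.11*55.845 + 2*26.982 + 3*28.085 + 12*15.999 = 438.131 g/mol.
Each formula unit contains 1.11 Fe, equivalent to 1.11/1 = 1.1100 mol FeO.
M(FeO) = 1×55.845 + 1×15.999 = 71.844 g/mol.
Mass of FeO per formula unit = 1.1100 × 71.844 = 79.747 g.
FeO wt% = 79.747 / 438.131 × 100 = 18.20%.

18.20 wt%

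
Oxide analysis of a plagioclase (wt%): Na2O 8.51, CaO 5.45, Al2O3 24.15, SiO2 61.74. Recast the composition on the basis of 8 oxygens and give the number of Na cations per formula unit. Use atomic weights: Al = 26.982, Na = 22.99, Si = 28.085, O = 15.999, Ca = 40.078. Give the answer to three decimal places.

0.732 Na apfu

Na2O: 8.51/61.979 = 0.13730 mol → 0.27460 mol Na, 0.13730 mol O.
CaO: 5.45/56.077 = 0.09719 mol → 0.09719 mol Ca, 0.09719 mol O.
Al2O3: 24.15/101.961 = 0.23686 mol → 0.47372 mol Al, 0.71058 mol O.
SiO2: 61.74/60.083 = 1.02758 mol → 1.02758 mol Si, 2.05516 mol O.
Total oxygen = 3.00023 mol. Normalization factor = 8/3.00023 = 2.66646.
Na per 8 O = 0.27460 × 2.66646 = 0.732.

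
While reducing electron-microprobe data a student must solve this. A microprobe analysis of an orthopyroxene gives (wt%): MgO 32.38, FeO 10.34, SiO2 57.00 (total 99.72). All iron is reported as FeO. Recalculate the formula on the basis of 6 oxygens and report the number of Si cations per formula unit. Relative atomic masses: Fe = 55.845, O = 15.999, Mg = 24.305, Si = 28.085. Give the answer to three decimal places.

MgO: 32.38/40.304 = 0.80339 mol → 0.80339 mol Mg, 0.80339 mol O.
FeO: 10.34/71.844 = 0.14392 mol → 0.14392 mol Fe, 0.14392 mol O.
SiO2: 57.00/60.083 = 0.94869 mol → 0.94869 mol Si, 1.89738 mol O.
Total oxygen = 2.84469 mol. Normalization factor = 6/2.84469 = 2.10919.
Si per 6 O = 0.94869 × 2.10919 = 2.001.

2.001 Si apfu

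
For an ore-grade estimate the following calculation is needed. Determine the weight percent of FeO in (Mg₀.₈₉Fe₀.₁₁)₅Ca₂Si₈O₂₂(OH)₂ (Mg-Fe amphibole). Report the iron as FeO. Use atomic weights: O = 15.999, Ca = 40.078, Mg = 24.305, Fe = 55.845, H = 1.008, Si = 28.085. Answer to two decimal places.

M((Mg₀.₈₉Fe₀.₁₁)₅Ca₂Si₈O₂₂(OH)₂) = 829.700 g/mol; M(FeO) = 71.844 g/mol.
Moles FeO per formula unit = 0.55 Fe ÷ 1 = 0.5500.
FeO fraction = (0.5500 × 71.844) / 829.700 = 39.514/829.700 = 0.0476.

4.76 wt%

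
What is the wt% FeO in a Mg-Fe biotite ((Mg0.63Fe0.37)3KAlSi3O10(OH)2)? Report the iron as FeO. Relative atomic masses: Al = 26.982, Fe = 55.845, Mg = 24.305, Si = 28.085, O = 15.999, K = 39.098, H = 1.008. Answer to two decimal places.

Formula mass = 452.263 g/mol.
1.11 Fe → 1.1100 mol FeO per formula unit; M(FeO) = 71.844, so FeO mass = 79.747 g.
79.747/452.263 × 100 = 17.63 wt%.

17.63 wt%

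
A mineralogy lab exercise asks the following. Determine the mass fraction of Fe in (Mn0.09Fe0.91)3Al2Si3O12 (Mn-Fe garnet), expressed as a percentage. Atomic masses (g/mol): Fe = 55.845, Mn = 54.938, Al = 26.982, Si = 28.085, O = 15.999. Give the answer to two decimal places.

Formula mass = 0.27*54.938 + 2.73*55.845 + 2*26.982 + 3*28.085 + 12*15.999 = 497.497 g/mol, of which 152.457 g is Fe.
So Fe makes up 152.457/497.497 = 0.3064 of the mass, i.e. 30.64%.

30.64 mass %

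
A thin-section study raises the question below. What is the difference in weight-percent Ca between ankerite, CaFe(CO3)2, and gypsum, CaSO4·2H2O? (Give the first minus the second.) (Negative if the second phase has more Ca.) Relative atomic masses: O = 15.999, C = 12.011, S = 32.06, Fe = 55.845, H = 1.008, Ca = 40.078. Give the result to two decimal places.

M(CaFe(CO3)2) = 215.939 g/mol, so wt% Ca = 40.078/215.939 × 100 = 18.56%.
M(CaSO4·2H2O) = 172.164 g/mol, so wt% Ca = 40.078/172.164 × 100 = 23.28%.
18.56 − 23.28 = -4.72 pp.

-4.72 percentage points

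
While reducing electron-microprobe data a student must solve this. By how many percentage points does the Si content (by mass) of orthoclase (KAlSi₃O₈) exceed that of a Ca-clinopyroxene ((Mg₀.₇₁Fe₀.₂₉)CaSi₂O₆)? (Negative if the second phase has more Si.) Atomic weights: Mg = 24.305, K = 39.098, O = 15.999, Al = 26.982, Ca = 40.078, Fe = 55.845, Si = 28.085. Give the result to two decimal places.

M(KAlSi₃O₈) = 278.327 g/mol, so wt% Si = 84.255/278.327 × 100 = 30.27%.
M((Mg₀.₇₁Fe₀.₂₉)CaSi₂O₆) = 225.694 g/mol, so wt% Si = 56.170/225.694 × 100 = 24.89%.
30.27 − 24.89 = 5.38 pp.

5.38 percentage points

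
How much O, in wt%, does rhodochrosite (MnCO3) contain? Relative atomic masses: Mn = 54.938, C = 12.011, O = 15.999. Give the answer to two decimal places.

41.76 wt%

M(MnCO3) = 114.946 g/mol.
O contributes 3 × 15.999 = 47.997 g per mole.
47.997/114.946 = 0.4176 → 41.76%.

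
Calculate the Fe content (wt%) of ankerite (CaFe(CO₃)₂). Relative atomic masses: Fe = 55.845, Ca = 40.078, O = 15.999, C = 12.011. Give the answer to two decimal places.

25.86 wt%

M(CaFe(CO₃)₂) = 215.939 g/mol.
Fe contributes 1 × 55.845 = 55.845 g per mole.
55.845/215.939 = 0.2586 → 25.86%.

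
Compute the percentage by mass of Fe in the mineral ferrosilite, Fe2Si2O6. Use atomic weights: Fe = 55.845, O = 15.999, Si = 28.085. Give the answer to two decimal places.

Formula mass = 2×55.845 + 2×28.085 + 6×15.999 = 263.854 g/mol, of which 111.690 g is Fe.
So Fe makes up 111.690/263.854 = 0.4233 of the mass, i.e. 42.33%.

42.33 wt%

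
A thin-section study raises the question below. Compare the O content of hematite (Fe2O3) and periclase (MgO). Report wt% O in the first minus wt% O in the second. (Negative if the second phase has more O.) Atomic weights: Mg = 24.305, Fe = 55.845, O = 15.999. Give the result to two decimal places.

First mineral: 47.997 g O in 159.687 g formula = 30.06 wt% O.
Second mineral: 15.999 g O in 40.304 g formula = 39.70 wt% O.
30.06% − 39.70% gives a difference of -9.64 percentage points.

-9.64 percentage points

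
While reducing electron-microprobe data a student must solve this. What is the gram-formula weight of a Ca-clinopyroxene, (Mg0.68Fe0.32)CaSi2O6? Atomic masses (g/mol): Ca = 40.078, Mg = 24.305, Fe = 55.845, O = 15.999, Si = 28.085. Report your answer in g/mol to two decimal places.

Mg: 0.68 × 24.305 = 16.5274
Fe: 0.32 × 55.845 = 17.8704
Ca: 1 × 40.078 = 40.0780
Si: 2 × 28.085 = 56.1700
O: 6 × 15.999 = 95.9940
Summing the contributions gives the formula mass.

226.64 g/mol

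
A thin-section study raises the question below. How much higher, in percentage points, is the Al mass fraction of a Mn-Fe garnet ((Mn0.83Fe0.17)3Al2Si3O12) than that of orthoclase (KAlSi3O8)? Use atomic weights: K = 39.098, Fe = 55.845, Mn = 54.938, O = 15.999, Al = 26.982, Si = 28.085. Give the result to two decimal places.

1.20 percentage points

First mineral: 53.964 g Al in 495.484 g formula = 10.89 wt% Al.
Second mineral: 26.982 g Al in 278.327 g formula = 9.69 wt% Al.
10.89% − 9.69% gives a difference of 1.20 percentage points.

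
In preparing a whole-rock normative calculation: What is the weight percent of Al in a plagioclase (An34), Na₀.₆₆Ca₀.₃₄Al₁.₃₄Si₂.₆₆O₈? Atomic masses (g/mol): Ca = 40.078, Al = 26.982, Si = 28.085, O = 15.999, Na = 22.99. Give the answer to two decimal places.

13.51 mass %

Molar mass of Na₀.₆₆Ca₀.₃₄Al₁.₃₄Si₂.₆₆O₈: 0.66·22.99 + 0.34·40.078 + 1.34·26.982 + 2.66·28.085 + 8·15.999 = 267.654 g/mol.
Mass of Al per formula unit: 1.34 × 26.982 = 36.156 g.
Weight fraction Al = 36.156 / 267.654 = 0.1351.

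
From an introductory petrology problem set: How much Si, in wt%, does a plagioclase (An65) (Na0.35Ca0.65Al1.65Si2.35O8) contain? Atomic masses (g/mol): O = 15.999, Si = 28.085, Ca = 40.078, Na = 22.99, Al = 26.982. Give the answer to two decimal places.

24.21 wt%

M(Na0.35Ca0.65Al1.65Si2.35O8) = 272.609 g/mol.
Si contributes 2.35 × 28.085 = 66.000 g per mole.
66.000/272.609 = 0.2421 → 24.21%.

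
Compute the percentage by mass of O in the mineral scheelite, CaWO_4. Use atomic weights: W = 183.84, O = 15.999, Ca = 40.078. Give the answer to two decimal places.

22.23 wt%

Formula mass = 1·40.078 + 1·183.84 + 4·15.999 = 287.914 g/mol, of which 63.996 g is O.
So O makes up 63.996/287.914 = 0.2223 of the mass, i.e. 22.23%.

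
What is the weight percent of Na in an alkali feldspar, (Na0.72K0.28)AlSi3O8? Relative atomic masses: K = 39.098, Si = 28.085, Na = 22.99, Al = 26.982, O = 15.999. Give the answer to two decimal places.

Formula mass = 0.72·22.99 + 0.28·39.098 + 1·26.982 + 3·28.085 + 8·15.999 = 266.729 g/mol, of which 16.553 g is Na.
So Na makes up 16.553/266.729 = 0.0621 of the mass, i.e. 6.21%.

6.21 weight percent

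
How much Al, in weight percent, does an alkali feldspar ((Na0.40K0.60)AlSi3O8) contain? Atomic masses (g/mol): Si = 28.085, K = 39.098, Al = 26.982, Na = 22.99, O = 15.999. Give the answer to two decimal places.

Formula mass = 0.40·22.99 + 0.60·39.098 + 1·26.982 + 3·28.085 + 8·15.999 = 271.884 g/mol, of which 26.982 g is Al.
So Al makes up 26.982/271.884 = 0.0992 of the mass, i.e. 9.92%.

9.92 weight percent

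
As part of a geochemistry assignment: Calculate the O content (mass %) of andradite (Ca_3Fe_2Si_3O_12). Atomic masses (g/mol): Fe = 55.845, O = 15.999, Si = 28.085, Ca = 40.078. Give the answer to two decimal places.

Formula mass = 3*40.078 + 2*55.845 + 3*28.085 + 12*15.999 = 508.167 g/mol, of which 191.988 g is O.
So O makes up 191.988/508.167 = 0.3778 of the mass, i.e. 37.78%.

37.78 mass %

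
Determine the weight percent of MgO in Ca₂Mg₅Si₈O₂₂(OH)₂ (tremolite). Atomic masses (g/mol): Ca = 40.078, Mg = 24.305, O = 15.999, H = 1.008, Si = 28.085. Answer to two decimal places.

24.81 wt%

Molar mass of Ca₂Mg₅Si₈O₂₂(OH)₂ = 2*40.078 + 5*24.305 + 8*28.085 + 24*15.999 + 2*1.008 = 812.353 g/mol.
Each formula unit contains 5 Mg, equivalent to 5/1 = 5.0000 mol MgO.
M(MgO) = 1×24.305 + 1×15.999 = 40.304 g/mol.
Mass of MgO per formula unit = 5.0000 × 40.304 = 201.520 g.
MgO wt% = 201.520 / 812.353 × 100 = 24.81%.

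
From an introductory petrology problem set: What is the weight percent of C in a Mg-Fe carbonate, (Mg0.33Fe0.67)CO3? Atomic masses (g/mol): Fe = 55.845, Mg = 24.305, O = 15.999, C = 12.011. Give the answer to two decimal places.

11.39 weight percent

Molar mass of (Mg0.33Fe0.67)CO3: 0.33·24.305 + 0.67·55.845 + 1·12.011 + 3·15.999 = 105.445 g/mol.
Mass of C per formula unit: 1 × 12.011 = 12.011 g.
Weight fraction C = 12.011 / 105.445 = 0.1139.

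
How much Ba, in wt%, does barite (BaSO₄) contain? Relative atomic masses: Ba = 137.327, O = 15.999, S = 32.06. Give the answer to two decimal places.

58.84 wt%

Molar mass of BaSO₄: 1*137.327 + 1*32.06 + 4*15.999 = 233.383 g/mol.
Mass of Ba per formula unit: 1 × 137.327 = 137.327 g.
Weight fraction Ba = 137.327 / 233.383 = 0.5884.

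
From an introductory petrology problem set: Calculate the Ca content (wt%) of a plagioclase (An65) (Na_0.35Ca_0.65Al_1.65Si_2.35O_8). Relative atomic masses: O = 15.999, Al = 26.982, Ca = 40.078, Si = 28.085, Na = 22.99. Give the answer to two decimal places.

Molar mass of Na_0.35Ca_0.65Al_1.65Si_2.35O_8: 0.35*22.99 + 0.65*40.078 + 1.65*26.982 + 2.35*28.085 + 8*15.999 = 272.609 g/mol.
Mass of Ca per formula unit: 0.65 × 40.078 = 26.051 g.
Weight fraction Ca = 26.051 / 272.609 = 0.0956.

9.56 wt%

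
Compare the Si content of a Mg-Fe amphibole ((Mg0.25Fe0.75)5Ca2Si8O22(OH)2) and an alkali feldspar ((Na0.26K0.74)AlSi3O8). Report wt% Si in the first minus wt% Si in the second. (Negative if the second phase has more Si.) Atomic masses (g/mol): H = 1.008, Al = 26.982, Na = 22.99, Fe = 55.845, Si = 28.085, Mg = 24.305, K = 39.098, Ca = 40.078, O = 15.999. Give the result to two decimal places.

M((Mg0.25Fe0.75)5Ca2Si8O22(OH)2) = 930.628 g/mol, so wt% Si = 224.680/930.628 × 100 = 24.14%.
M((Na0.26K0.74)AlSi3O8) = 274.139 g/mol, so wt% Si = 84.255/274.139 × 100 = 30.73%.
24.14 − 30.73 = -6.59 pp.

-6.59 percentage points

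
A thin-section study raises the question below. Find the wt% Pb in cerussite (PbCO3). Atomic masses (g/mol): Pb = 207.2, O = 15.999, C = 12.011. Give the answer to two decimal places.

M(PbCO3) = 267.208 g/mol.
Pb contributes 1 × 207.2 = 207.200 g per mole.
207.200/267.208 = 0.7754 → 77.54%.

77.54 wt%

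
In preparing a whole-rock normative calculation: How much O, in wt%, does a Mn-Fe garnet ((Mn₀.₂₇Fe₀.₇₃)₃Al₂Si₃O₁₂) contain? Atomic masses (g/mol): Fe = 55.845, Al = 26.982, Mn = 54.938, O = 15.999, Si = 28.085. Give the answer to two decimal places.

38.63 wt%

M((Mn₀.₂₇Fe₀.₇₃)₃Al₂Si₃O₁₂) = 497.007 g/mol.
O contributes 12 × 15.999 = 191.988 g per mole.
191.988/497.007 = 0.3863 → 38.63%.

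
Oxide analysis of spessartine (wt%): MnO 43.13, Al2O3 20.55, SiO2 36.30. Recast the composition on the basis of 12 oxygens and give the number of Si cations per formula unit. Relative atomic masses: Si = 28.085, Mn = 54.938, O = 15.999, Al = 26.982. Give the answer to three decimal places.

2.995 Si apfu

MnO: 43.13/70.937 = 0.60800 mol → 0.60800 mol Mn, 0.60800 mol O.
Al2O3: 20.55/101.961 = 0.20155 mol → 0.40310 mol Al, 0.60465 mol O.
SiO2: 36.30/60.083 = 0.60416 mol → 0.60416 mol Si, 1.20832 mol O.
Total oxygen = 2.42097 mol. Normalization factor = 12/2.42097 = 4.95669.
Si per 12 O = 0.60416 × 4.95669 = 2.995.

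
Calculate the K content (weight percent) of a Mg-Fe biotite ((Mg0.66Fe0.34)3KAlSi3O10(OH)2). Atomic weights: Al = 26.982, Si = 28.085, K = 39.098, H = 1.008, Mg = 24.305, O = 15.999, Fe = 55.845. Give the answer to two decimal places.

8.70 weight percent

Molar mass of (Mg0.66Fe0.34)3KAlSi3O10(OH)2: 1.98×24.305 + 1.02×55.845 + 1×39.098 + 1×26.982 + 3×28.085 + 12×15.999 + 2×1.008 = 449.425 g/mol.
Mass of K per formula unit: 1 × 39.098 = 39.098 g.
Weight fraction K = 39.098 / 449.425 = 0.0870.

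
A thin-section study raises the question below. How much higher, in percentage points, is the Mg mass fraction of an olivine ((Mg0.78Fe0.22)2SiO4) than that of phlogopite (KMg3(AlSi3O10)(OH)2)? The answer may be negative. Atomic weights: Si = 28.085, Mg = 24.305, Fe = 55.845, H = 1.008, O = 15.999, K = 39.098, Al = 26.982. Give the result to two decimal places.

First mineral: 37.916 g Mg in 154.569 g formula = 24.53 wt% Mg.
Second mineral: 72.915 g Mg in 417.254 g formula = 17.47 wt% Mg.
24.53% − 17.47% gives a difference of 7.06 percentage points.

7.06 percentage points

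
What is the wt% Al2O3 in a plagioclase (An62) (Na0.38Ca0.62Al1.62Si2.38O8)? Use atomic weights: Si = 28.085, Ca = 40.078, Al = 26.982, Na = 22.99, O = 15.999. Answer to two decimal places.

30.35 wt%

Formula mass = 272.130 g/mol.
1.62 Al → 0.8100 mol Al2O3 per formula unit; M(Al2O3) = 101.961, so Al2O3 mass = 82.588 g.
82.588/272.130 × 100 = 30.35 wt%.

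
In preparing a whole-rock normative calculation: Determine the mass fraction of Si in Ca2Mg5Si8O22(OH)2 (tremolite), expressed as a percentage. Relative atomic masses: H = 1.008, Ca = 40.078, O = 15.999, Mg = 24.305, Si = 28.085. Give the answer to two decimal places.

Molar mass of Ca2Mg5Si8O22(OH)2: 2×40.078 + 5×24.305 + 8×28.085 + 24×15.999 + 2×1.008 = 812.353 g/mol.
Mass of Si per formula unit: 8 × 28.085 = 224.680 g.
Weight fraction Si = 224.680 / 812.353 = 0.2766.

27.66 wt%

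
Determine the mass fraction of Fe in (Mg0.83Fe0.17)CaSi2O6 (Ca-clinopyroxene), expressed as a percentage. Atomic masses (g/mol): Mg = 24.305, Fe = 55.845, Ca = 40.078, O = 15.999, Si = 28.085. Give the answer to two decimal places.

M((Mg0.83Fe0.17)CaSi2O6) = 221.909 g/mol.
Fe contributes 0.17 × 55.845 = 9.494 g per mole.
9.494/221.909 = 0.0428 → 4.28%.

4.28 weight percent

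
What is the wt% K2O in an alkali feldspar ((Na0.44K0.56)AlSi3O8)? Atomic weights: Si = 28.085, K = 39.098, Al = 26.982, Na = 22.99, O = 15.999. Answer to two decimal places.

Formula mass = 271.239 g/mol.
0.56 K → 0.2800 mol K2O per formula unit; M(K2O) = 94.195, so K2O mass = 26.375 g.
26.375/271.239 × 100 = 9.72 wt%.

9.72 wt%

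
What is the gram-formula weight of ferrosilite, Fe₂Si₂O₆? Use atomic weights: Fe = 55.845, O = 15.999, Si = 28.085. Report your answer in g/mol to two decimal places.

Fe: 2 × 55.845 = 111.6900
Si: 2 × 28.085 = 56.1700
O: 6 × 15.999 = 95.9940
Summing the contributions gives the formula mass.

263.85 g/mol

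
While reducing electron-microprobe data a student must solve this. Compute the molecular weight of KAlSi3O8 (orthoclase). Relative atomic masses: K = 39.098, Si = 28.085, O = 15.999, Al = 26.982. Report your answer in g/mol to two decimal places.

278.33 g/mol

The formula mass is the sum 1(39.098) + 1(26.982) + 3(28.085) + 8(15.999).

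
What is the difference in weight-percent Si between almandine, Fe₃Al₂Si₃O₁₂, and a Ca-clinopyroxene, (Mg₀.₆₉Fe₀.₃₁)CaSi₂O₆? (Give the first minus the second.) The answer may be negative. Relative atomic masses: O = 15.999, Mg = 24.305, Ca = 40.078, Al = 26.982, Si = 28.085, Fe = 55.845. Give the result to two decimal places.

M(Fe₃Al₂Si₃O₁₂) = 497.742 g/mol, so wt% Si = 84.255/497.742 × 100 = 16.93%.
M((Mg₀.₆₉Fe₀.₃₁)CaSi₂O₆) = 226.324 g/mol, so wt% Si = 56.170/226.324 × 100 = 24.82%.
16.93 − 24.82 = -7.89 pp.

-7.89 percentage points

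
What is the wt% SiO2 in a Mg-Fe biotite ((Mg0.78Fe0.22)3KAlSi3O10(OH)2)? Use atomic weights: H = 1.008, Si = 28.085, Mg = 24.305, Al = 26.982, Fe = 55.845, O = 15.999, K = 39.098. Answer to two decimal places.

Molar mass of (Mg0.78Fe0.22)3KAlSi3O10(OH)2 = 2.34*24.305 + 0.66*55.845 + 1*39.098 + 1*26.982 + 3*28.085 + 12*15.999 + 2*1.008 = 438.070 g/mol.
Each formula unit contains 3 Si, equivalent to 3/1 = 3.0000 mol SiO2.
M(SiO2) = 1×28.085 + 2×15.999 = 60.083 g/mol.
Mass of SiO2 per formula unit = 3.0000 × 60.083 = 180.249 g.
SiO2 wt% = 180.249 / 438.070 × 100 = 41.15%.

41.15 wt%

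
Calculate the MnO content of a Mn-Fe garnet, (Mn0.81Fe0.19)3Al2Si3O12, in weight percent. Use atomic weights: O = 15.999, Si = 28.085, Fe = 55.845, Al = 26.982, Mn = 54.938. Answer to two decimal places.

Molar mass of (Mn0.81Fe0.19)3Al2Si3O12 = 2.43*54.938 + 0.57*55.845 + 2*26.982 + 3*28.085 + 12*15.999 = 495.538 g/mol.
Each formula unit contains 2.43 Mn, equivalent to 2.43/1 = 2.4300 mol MnO.
M(MnO) = 1×54.938 + 1×15.999 = 70.937 g/mol.
Mass of MnO per formula unit = 2.4300 × 70.937 = 172.377 g.
MnO wt% = 172.377 / 495.538 × 100 = 34.79%.

34.79 wt%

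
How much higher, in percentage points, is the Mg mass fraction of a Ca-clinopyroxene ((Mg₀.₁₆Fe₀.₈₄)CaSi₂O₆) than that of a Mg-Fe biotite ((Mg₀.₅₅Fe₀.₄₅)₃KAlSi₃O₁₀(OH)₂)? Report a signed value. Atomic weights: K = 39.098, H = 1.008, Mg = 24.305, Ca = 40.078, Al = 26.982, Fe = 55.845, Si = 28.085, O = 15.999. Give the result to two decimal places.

M((Mg₀.₁₆Fe₀.₈₄)CaSi₂O₆) = 243.041 g/mol, so wt% Mg = 3.889/243.041 × 100 = 1.60%.
M((Mg₀.₅₅Fe₀.₄₅)₃KAlSi₃O₁₀(OH)₂) = 459.833 g/mol, so wt% Mg = 40.103/459.833 × 100 = 8.72%.
1.60 − 8.72 = -7.12 pp.

-7.12 percentage points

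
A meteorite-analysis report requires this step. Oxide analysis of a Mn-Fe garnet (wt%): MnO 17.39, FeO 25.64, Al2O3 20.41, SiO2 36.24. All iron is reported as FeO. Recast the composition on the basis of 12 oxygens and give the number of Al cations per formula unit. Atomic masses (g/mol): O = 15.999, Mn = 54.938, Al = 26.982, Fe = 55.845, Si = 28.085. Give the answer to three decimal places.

MnO: 17.39/70.937 = 0.24515 mol → 0.24515 mol Mn, 0.24515 mol O.
FeO: 25.64/71.844 = 0.35688 mol → 0.35688 mol Fe, 0.35688 mol O.
Al2O3: 20.41/101.961 = 0.20017 mol → 0.40034 mol Al, 0.60051 mol O.
SiO2: 36.24/60.083 = 0.60317 mol → 0.60317 mol Si, 1.20634 mol O.
Total oxygen = 2.40888 mol. Normalization factor = 12/2.40888 = 4.98157.
Al per 12 O = 0.40034 × 4.98157 = 1.994.

1.994 Al apfu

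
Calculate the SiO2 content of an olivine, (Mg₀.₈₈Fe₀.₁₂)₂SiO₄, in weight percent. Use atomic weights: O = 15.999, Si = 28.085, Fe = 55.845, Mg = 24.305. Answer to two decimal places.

Molar mass of (Mg₀.₈₈Fe₀.₁₂)₂SiO₄ = 1.76*24.305 + 0.24*55.845 + 1*28.085 + 4*15.999 = 148.261 g/mol.
Each formula unit contains 1 Si, equivalent to 1/1 = 1.0000 mol SiO2.
M(SiO2) = 1×28.085 + 2×15.999 = 60.083 g/mol.
Mass of SiO2 per formula unit = 1.0000 × 60.083 = 60.083 g.
SiO2 wt% = 60.083 / 148.261 × 100 = 40.53%.

40.53 wt%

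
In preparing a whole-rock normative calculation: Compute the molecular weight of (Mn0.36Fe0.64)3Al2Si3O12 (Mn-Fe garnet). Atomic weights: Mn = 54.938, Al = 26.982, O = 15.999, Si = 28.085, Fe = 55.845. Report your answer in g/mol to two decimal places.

496.76 g/mol

Mn: 1.08 × 54.938 = 59.3330
Fe: 1.92 × 55.845 = 107.2224
Al: 2 × 26.982 = 53.9640
Si: 3 × 28.085 = 84.2550
O: 12 × 15.999 = 191.9880
Summing the contributions gives the formula mass.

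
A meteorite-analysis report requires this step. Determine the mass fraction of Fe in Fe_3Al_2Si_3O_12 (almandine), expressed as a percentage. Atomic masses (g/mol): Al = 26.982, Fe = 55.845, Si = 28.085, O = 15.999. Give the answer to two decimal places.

33.66 mass %

M(Fe_3Al_2Si_3O_12) = 497.742 g/mol.
Fe contributes 3 × 55.845 = 167.535 g per mole.
167.535/497.742 = 0.3366 → 33.66%.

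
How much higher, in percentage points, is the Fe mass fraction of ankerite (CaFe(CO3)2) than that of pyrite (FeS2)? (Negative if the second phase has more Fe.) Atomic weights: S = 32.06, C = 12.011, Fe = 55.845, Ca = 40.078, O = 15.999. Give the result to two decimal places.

First mineral: 55.845 g Fe in 215.939 g formula = 25.86 wt% Fe.
Second mineral: 55.845 g Fe in 119.965 g formula = 46.55 wt% Fe.
25.86% − 46.55% gives a difference of -20.69 percentage points.

-20.69 percentage points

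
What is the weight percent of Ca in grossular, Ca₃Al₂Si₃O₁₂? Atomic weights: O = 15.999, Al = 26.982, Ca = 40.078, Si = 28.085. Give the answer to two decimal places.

26.69 weight percent

M(Ca₃Al₂Si₃O₁₂) = 450.441 g/mol.
Ca contributes 3 × 40.078 = 120.234 g per mole.
120.234/450.441 = 0.2669 → 26.69%.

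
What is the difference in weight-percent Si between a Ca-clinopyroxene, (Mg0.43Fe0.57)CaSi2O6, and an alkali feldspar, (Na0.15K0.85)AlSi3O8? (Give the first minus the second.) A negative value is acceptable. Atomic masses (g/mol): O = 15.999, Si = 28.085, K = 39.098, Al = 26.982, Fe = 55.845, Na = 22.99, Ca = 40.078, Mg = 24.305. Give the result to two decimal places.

First mineral: 56.170 g Si in 234.525 g formula = 23.95 wt% Si.
Second mineral: 84.255 g Si in 275.911 g formula = 30.54 wt% Si.
23.95% − 30.54% gives a difference of -6.59 percentage points.

-6.59 percentage points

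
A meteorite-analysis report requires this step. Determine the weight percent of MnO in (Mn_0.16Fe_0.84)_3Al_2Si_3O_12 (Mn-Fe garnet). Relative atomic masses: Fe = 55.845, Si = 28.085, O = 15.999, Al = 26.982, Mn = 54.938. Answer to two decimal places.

6.85 wt%

Formula mass = 497.307 g/mol.
0.48 Mn → 0.4800 mol MnO per formula unit; M(MnO) = 70.937, so MnO mass = 34.050 g.
34.050/497.307 × 100 = 6.85 wt%.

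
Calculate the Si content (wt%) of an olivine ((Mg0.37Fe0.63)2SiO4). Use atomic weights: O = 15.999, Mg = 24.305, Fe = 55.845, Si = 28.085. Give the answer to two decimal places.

Molar mass of (Mg0.37Fe0.63)2SiO4: 0.74·24.305 + 1.26·55.845 + 1·28.085 + 4·15.999 = 180.431 g/mol.
Mass of Si per formula unit: 1 × 28.085 = 28.085 g.
Weight fraction Si = 28.085 / 180.431 = 0.1557.

15.57 wt%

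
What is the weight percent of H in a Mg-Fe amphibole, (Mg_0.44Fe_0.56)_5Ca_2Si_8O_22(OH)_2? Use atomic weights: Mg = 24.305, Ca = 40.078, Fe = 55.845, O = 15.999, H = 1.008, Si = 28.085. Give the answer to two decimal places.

Molar mass of (Mg_0.44Fe_0.56)_5Ca_2Si_8O_22(OH)_2: 2.20*24.305 + 2.80*55.845 + 2*40.078 + 8*28.085 + 24*15.999 + 2*1.008 = 900.665 g/mol.
Mass of H per formula unit: 2 × 1.008 = 2.016 g.
Weight fraction H = 2.016 / 900.665 = 0.0022.

0.22 weight percent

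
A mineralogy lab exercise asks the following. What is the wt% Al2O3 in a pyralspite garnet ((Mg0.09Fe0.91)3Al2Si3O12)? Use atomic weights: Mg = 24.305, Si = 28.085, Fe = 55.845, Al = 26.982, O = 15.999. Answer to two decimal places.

Molar mass of (Mg0.09Fe0.91)3Al2Si3O12 = 0.27·24.305 + 2.73·55.845 + 2·26.982 + 3·28.085 + 12·15.999 = 489.226 g/mol.
Each formula unit contains 2 Al, equivalent to 2/2 = 1.0000 mol Al2O3.
M(Al2O3) = 2×26.982 + 3×15.999 = 101.961 g/mol.
Mass of Al2O3 per formula unit = 1.0000 × 101.961 = 101.961 g.
Al2O3 wt% = 101.961 / 489.226 × 100 = 20.84%.

20.84 wt%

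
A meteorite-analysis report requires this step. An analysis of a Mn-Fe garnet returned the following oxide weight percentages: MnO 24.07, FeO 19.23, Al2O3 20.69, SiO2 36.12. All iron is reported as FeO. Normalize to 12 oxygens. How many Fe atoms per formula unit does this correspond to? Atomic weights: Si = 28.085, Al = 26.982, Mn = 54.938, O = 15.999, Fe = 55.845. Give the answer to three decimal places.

1.328 Fe apfu

MnO: 24.07/70.937 = 0.33932 mol → 0.33932 mol Mn, 0.33932 mol O.
FeO: 19.23/71.844 = 0.26766 mol → 0.26766 mol Fe, 0.26766 mol O.
Al2O3: 20.69/101.961 = 0.20292 mol → 0.40584 mol Al, 0.60876 mol O.
SiO2: 36.12/60.083 = 0.60117 mol → 0.60117 mol Si, 1.20234 mol O.
Total oxygen = 2.41808 mol. Normalization factor = 12/2.41808 = 4.96261.
Fe per 12 O = 0.26766 × 4.96261 = 1.328.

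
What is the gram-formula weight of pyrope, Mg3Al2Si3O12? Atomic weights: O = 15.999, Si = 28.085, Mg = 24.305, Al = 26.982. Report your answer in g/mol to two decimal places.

403.12 g/mol

The formula mass is the sum 3(24.305) + 2(26.982) + 3(28.085) + 12(15.999).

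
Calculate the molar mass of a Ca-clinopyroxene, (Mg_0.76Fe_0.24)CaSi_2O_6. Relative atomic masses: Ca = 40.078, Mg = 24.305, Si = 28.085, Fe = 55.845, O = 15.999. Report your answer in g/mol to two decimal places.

M = 0.76·24.305 + 0.24·55.845 + 1·40.078 + 2·28.085 + 6·15.999

224.12 g/mol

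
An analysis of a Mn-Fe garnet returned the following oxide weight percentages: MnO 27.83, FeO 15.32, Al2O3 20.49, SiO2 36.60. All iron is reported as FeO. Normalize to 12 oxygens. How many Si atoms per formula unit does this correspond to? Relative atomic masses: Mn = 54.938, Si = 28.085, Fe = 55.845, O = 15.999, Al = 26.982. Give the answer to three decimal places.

3.012 Si apfu

27.83 wt% MnO ÷ 70.937 g/mol = 0.39232 mol, giving 0.39232 Mn and 0.39232 O.
15.32 wt% FeO ÷ 71.844 g/mol = 0.21324 mol, giving 0.21324 Fe and 0.21324 O.
20.49 wt% Al2O3 ÷ 101.961 g/mol = 0.20096 mol, giving 0.40192 Al and 0.60288 O.
36.60 wt% SiO2 ÷ 60.083 g/mol = 0.60916 mol, giving 0.60916 Si and 1.21832 O.
Oxygen sums to 2.42676; scaling by 12/2.42676 = 4.94486 puts the formula on 12 O.
Si: 0.60916 × 4.94486 = 3.012 atoms per formula unit.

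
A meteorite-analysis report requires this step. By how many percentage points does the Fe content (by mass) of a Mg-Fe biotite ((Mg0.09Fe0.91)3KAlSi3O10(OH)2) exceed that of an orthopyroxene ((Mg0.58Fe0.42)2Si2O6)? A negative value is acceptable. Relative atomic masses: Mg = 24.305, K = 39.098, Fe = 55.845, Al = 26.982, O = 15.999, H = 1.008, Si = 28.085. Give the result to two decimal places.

9.65 percentage points

M((Mg0.09Fe0.91)3KAlSi3O10(OH)2) = 503.358 g/mol, so wt% Fe = 152.457/503.358 × 100 = 30.29%.
M((Mg0.58Fe0.42)2Si2O6) = 227.268 g/mol, so wt% Fe = 46.910/227.268 × 100 = 20.64%.
30.29 − 20.64 = 9.65 pp.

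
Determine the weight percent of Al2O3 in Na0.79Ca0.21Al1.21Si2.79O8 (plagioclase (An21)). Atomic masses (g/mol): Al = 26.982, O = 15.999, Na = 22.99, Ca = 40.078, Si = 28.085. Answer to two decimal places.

23.23 wt%

Molar mass of Na0.79Ca0.21Al1.21Si2.79O8 = 0.79×22.99 + 0.21×40.078 + 1.21×26.982 + 2.79×28.085 + 8×15.999 = 265.576 g/mol.
Each formula unit contains 1.21 Al, equivalent to 1.21/2 = 0.6050 mol Al2O3.
M(Al2O3) = 2×26.982 + 3×15.999 = 101.961 g/mol.
Mass of Al2O3 per formula unit = 0.6050 × 101.961 = 61.686 g.
Al2O3 wt% = 61.686 / 265.576 × 100 = 23.23%.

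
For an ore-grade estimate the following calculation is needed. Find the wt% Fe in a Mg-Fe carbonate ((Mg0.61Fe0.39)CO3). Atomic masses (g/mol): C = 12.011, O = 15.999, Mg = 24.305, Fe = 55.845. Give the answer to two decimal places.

Formula mass = 0.61·24.305 + 0.39·55.845 + 1·12.011 + 3·15.999 = 96.614 g/mol, of which 21.780 g is Fe.
So Fe makes up 21.780/96.614 = 0.2254 of the mass, i.e. 22.54%.

22.54 wt%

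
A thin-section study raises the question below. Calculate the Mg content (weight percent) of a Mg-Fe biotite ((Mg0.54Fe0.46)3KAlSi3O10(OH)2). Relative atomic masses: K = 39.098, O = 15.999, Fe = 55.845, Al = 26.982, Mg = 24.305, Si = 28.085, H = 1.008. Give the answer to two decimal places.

8.55 weight percent

M((Mg0.54Fe0.46)3KAlSi3O10(OH)2) = 460.779 g/mol.
Mg contributes 1.62 × 24.305 = 39.374 g per mole.
39.374/460.779 = 0.0855 → 8.55%.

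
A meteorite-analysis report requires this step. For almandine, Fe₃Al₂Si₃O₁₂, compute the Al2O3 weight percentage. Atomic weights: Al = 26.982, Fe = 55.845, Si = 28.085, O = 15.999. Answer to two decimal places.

Molar mass of Fe₃Al₂Si₃O₁₂ = 3*55.845 + 2*26.982 + 3*28.085 + 12*15.999 = 497.742 g/mol.
Each formula unit contains 2 Al, equivalent to 2/2 = 1.0000 mol Al2O3.
M(Al2O3) = 2×26.982 + 3×15.999 = 101.961 g/mol.
Mass of Al2O3 per formula unit = 1.0000 × 101.961 = 101.961 g.
Al2O3 wt% = 101.961 / 497.742 × 100 = 20.48%.

20.48 wt%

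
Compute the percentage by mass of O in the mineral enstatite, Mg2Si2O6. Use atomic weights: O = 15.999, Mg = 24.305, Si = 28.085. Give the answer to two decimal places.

Molar mass of Mg2Si2O6: 2×24.305 + 2×28.085 + 6×15.999 = 200.774 g/mol.
Mass of O per formula unit: 6 × 15.999 = 95.994 g.
Weight fraction O = 95.994 / 200.774 = 0.4781.

47.81 wt%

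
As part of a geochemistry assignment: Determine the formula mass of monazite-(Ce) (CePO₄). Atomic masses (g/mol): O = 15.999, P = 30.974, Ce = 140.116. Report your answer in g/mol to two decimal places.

M = 1*140.116 + 1*30.974 + 4*15.999

235.09 g/mol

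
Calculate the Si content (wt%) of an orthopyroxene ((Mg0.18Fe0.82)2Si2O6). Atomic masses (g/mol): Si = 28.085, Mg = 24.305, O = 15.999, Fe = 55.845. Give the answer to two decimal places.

Molar mass of (Mg0.18Fe0.82)2Si2O6: 0.36×24.305 + 1.64×55.845 + 2×28.085 + 6×15.999 = 252.500 g/mol.
Mass of Si per formula unit: 2 × 28.085 = 56.170 g.
Weight fraction Si = 56.170 / 252.500 = 0.2225.

22.25 wt%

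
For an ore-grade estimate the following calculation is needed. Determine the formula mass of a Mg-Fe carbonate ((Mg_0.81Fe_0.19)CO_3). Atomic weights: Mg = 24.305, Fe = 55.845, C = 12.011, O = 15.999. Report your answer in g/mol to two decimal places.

90.31 g/mol

The formula mass is the sum 0.81(24.305) + 0.19(55.845) + 1(12.011) + 3(15.999).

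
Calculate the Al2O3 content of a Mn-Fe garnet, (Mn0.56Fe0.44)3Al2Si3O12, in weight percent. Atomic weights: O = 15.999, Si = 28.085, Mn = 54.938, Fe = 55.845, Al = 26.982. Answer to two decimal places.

Formula mass = 496.218 g/mol.
2 Al → 1.0000 mol Al2O3 per formula unit; M(Al2O3) = 101.961, so Al2O3 mass = 101.961 g.
101.961/496.218 × 100 = 20.55 wt%.

20.55 wt%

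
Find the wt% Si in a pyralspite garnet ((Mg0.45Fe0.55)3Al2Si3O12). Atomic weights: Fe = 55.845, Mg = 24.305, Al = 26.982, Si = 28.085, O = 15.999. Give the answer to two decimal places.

18.51 weight percent

Molar mass of (Mg0.45Fe0.55)3Al2Si3O12: 1.35*24.305 + 1.65*55.845 + 2*26.982 + 3*28.085 + 12*15.999 = 455.163 g/mol.
Mass of Si per formula unit: 3 × 28.085 = 84.255 g.
Weight fraction Si = 84.255 / 455.163 = 0.1851.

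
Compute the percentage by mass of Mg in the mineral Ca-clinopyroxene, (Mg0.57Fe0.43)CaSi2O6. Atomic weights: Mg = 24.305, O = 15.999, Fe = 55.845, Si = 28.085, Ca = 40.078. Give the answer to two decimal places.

6.02 weight percent

M((Mg0.57Fe0.43)CaSi2O6) = 230.109 g/mol.
Mg contributes 0.57 × 24.305 = 13.854 g per mole.
13.854/230.109 = 0.0602 → 6.02%.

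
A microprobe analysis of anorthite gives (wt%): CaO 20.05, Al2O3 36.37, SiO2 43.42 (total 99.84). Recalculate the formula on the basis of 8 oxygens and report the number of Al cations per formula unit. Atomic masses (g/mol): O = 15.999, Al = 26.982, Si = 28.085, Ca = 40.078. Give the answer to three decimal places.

1.987 Al apfu

20.05 wt% CaO ÷ 56.077 g/mol = 0.35754 mol, giving 0.35754 Ca and 0.35754 O.
36.37 wt% Al2O3 ÷ 101.961 g/mol = 0.35671 mol, giving 0.71342 Al and 1.07013 O.
43.42 wt% SiO2 ÷ 60.083 g/mol = 0.72267 mol, giving 0.72267 Si and 1.44534 O.
Oxygen sums to 2.87301; scaling by 8/2.87301 = 2.78454 puts the formula on 8 O.
Al: 0.71342 × 2.78454 = 1.987 atoms per formula unit.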